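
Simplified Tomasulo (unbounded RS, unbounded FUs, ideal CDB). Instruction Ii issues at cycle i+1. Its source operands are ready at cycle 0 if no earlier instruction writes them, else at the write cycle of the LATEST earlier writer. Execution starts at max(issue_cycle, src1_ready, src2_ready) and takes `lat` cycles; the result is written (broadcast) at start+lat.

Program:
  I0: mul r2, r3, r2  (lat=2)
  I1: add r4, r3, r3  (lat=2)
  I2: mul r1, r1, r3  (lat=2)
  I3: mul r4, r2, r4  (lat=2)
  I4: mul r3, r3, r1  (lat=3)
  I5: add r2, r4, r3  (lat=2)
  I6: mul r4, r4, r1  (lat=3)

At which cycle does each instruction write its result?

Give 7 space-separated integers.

I0 mul r2: issue@1 deps=(None,None) exec_start@1 write@3
I1 add r4: issue@2 deps=(None,None) exec_start@2 write@4
I2 mul r1: issue@3 deps=(None,None) exec_start@3 write@5
I3 mul r4: issue@4 deps=(0,1) exec_start@4 write@6
I4 mul r3: issue@5 deps=(None,2) exec_start@5 write@8
I5 add r2: issue@6 deps=(3,4) exec_start@8 write@10
I6 mul r4: issue@7 deps=(3,2) exec_start@7 write@10

Answer: 3 4 5 6 8 10 10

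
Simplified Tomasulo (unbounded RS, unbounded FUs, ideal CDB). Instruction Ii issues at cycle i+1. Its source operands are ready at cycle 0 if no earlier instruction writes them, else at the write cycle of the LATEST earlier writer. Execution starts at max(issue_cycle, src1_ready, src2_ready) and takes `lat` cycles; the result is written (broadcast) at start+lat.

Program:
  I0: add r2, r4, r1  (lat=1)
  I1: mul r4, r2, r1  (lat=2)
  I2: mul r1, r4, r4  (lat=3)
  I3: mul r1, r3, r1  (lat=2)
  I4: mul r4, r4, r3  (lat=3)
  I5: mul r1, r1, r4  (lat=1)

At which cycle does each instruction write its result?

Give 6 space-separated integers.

I0 add r2: issue@1 deps=(None,None) exec_start@1 write@2
I1 mul r4: issue@2 deps=(0,None) exec_start@2 write@4
I2 mul r1: issue@3 deps=(1,1) exec_start@4 write@7
I3 mul r1: issue@4 deps=(None,2) exec_start@7 write@9
I4 mul r4: issue@5 deps=(1,None) exec_start@5 write@8
I5 mul r1: issue@6 deps=(3,4) exec_start@9 write@10

Answer: 2 4 7 9 8 10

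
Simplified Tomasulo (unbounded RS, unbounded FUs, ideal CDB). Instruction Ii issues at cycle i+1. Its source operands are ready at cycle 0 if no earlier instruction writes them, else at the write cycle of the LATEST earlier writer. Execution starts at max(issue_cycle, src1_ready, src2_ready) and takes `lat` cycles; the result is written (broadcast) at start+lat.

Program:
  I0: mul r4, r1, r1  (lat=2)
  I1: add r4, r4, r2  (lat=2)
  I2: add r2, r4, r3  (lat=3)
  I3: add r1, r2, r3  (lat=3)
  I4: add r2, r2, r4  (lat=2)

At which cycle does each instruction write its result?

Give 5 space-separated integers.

Answer: 3 5 8 11 10

Derivation:
I0 mul r4: issue@1 deps=(None,None) exec_start@1 write@3
I1 add r4: issue@2 deps=(0,None) exec_start@3 write@5
I2 add r2: issue@3 deps=(1,None) exec_start@5 write@8
I3 add r1: issue@4 deps=(2,None) exec_start@8 write@11
I4 add r2: issue@5 deps=(2,1) exec_start@8 write@10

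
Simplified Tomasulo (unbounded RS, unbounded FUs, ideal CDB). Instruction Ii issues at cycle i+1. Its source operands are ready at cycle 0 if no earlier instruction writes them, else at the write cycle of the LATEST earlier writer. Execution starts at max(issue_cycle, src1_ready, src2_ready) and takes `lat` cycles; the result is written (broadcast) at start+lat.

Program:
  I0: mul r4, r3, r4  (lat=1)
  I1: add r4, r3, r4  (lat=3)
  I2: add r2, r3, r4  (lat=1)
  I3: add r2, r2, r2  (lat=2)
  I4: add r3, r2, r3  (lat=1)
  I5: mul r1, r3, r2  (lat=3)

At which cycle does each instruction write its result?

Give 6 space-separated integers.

Answer: 2 5 6 8 9 12

Derivation:
I0 mul r4: issue@1 deps=(None,None) exec_start@1 write@2
I1 add r4: issue@2 deps=(None,0) exec_start@2 write@5
I2 add r2: issue@3 deps=(None,1) exec_start@5 write@6
I3 add r2: issue@4 deps=(2,2) exec_start@6 write@8
I4 add r3: issue@5 deps=(3,None) exec_start@8 write@9
I5 mul r1: issue@6 deps=(4,3) exec_start@9 write@12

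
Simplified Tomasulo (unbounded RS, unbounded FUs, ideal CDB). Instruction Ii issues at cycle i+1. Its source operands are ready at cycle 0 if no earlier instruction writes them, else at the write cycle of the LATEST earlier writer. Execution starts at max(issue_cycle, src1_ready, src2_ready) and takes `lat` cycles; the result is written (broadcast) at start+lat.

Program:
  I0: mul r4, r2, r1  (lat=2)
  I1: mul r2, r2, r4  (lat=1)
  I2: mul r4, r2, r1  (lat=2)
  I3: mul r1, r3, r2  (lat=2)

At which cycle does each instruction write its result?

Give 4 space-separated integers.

I0 mul r4: issue@1 deps=(None,None) exec_start@1 write@3
I1 mul r2: issue@2 deps=(None,0) exec_start@3 write@4
I2 mul r4: issue@3 deps=(1,None) exec_start@4 write@6
I3 mul r1: issue@4 deps=(None,1) exec_start@4 write@6

Answer: 3 4 6 6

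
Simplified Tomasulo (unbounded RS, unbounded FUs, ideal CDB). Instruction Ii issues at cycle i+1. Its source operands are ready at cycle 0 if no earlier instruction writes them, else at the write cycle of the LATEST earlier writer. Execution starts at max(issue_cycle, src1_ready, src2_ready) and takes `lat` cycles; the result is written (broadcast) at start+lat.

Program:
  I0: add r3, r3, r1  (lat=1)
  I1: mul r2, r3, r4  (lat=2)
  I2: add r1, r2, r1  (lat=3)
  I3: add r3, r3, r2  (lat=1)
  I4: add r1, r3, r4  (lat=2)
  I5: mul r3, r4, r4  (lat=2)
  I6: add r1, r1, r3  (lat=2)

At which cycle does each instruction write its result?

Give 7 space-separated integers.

I0 add r3: issue@1 deps=(None,None) exec_start@1 write@2
I1 mul r2: issue@2 deps=(0,None) exec_start@2 write@4
I2 add r1: issue@3 deps=(1,None) exec_start@4 write@7
I3 add r3: issue@4 deps=(0,1) exec_start@4 write@5
I4 add r1: issue@5 deps=(3,None) exec_start@5 write@7
I5 mul r3: issue@6 deps=(None,None) exec_start@6 write@8
I6 add r1: issue@7 deps=(4,5) exec_start@8 write@10

Answer: 2 4 7 5 7 8 10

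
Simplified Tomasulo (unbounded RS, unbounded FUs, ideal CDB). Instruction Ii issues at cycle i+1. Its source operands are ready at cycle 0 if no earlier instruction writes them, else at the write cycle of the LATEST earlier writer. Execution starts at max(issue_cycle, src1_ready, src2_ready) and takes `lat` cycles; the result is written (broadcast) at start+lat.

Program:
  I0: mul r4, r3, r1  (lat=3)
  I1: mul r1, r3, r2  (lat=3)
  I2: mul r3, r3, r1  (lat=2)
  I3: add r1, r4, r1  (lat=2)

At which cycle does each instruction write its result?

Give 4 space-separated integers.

I0 mul r4: issue@1 deps=(None,None) exec_start@1 write@4
I1 mul r1: issue@2 deps=(None,None) exec_start@2 write@5
I2 mul r3: issue@3 deps=(None,1) exec_start@5 write@7
I3 add r1: issue@4 deps=(0,1) exec_start@5 write@7

Answer: 4 5 7 7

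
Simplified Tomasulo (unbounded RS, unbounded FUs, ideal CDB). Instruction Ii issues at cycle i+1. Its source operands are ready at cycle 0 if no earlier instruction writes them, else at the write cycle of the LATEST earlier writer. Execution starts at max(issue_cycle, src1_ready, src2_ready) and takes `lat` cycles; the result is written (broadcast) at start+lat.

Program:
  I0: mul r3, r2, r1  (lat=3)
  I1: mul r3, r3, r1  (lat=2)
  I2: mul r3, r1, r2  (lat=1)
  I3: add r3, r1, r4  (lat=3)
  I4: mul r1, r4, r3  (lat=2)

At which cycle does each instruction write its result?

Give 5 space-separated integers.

Answer: 4 6 4 7 9

Derivation:
I0 mul r3: issue@1 deps=(None,None) exec_start@1 write@4
I1 mul r3: issue@2 deps=(0,None) exec_start@4 write@6
I2 mul r3: issue@3 deps=(None,None) exec_start@3 write@4
I3 add r3: issue@4 deps=(None,None) exec_start@4 write@7
I4 mul r1: issue@5 deps=(None,3) exec_start@7 write@9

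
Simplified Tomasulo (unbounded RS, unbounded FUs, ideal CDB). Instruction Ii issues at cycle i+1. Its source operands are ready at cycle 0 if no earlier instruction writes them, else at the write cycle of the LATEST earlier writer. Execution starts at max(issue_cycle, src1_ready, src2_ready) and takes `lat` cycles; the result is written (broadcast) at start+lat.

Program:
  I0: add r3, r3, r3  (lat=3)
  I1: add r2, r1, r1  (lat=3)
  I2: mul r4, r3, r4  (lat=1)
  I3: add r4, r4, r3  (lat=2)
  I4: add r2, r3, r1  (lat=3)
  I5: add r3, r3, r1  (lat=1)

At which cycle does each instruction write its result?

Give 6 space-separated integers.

Answer: 4 5 5 7 8 7

Derivation:
I0 add r3: issue@1 deps=(None,None) exec_start@1 write@4
I1 add r2: issue@2 deps=(None,None) exec_start@2 write@5
I2 mul r4: issue@3 deps=(0,None) exec_start@4 write@5
I3 add r4: issue@4 deps=(2,0) exec_start@5 write@7
I4 add r2: issue@5 deps=(0,None) exec_start@5 write@8
I5 add r3: issue@6 deps=(0,None) exec_start@6 write@7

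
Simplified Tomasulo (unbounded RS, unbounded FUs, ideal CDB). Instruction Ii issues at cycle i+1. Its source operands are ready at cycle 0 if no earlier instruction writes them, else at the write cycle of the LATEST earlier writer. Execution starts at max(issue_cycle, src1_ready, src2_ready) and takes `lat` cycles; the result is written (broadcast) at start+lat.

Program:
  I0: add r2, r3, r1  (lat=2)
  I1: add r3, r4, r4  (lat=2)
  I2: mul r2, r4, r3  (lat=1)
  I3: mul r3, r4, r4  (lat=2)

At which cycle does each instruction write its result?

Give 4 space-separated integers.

Answer: 3 4 5 6

Derivation:
I0 add r2: issue@1 deps=(None,None) exec_start@1 write@3
I1 add r3: issue@2 deps=(None,None) exec_start@2 write@4
I2 mul r2: issue@3 deps=(None,1) exec_start@4 write@5
I3 mul r3: issue@4 deps=(None,None) exec_start@4 write@6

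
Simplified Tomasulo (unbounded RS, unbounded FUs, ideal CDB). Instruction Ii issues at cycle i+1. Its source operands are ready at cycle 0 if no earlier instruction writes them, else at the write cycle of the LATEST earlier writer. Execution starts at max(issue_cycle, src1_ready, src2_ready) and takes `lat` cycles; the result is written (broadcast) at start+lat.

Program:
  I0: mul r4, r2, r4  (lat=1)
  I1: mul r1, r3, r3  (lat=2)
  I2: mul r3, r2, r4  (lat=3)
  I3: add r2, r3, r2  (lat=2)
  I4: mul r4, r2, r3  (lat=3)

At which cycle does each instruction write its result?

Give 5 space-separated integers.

I0 mul r4: issue@1 deps=(None,None) exec_start@1 write@2
I1 mul r1: issue@2 deps=(None,None) exec_start@2 write@4
I2 mul r3: issue@3 deps=(None,0) exec_start@3 write@6
I3 add r2: issue@4 deps=(2,None) exec_start@6 write@8
I4 mul r4: issue@5 deps=(3,2) exec_start@8 write@11

Answer: 2 4 6 8 11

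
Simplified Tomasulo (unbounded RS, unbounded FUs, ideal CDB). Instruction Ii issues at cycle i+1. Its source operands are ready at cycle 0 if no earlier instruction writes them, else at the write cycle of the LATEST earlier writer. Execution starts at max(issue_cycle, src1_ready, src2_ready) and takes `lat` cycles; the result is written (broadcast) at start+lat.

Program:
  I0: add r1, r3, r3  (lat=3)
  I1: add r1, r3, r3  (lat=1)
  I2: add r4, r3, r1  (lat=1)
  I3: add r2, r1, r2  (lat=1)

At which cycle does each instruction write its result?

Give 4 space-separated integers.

I0 add r1: issue@1 deps=(None,None) exec_start@1 write@4
I1 add r1: issue@2 deps=(None,None) exec_start@2 write@3
I2 add r4: issue@3 deps=(None,1) exec_start@3 write@4
I3 add r2: issue@4 deps=(1,None) exec_start@4 write@5

Answer: 4 3 4 5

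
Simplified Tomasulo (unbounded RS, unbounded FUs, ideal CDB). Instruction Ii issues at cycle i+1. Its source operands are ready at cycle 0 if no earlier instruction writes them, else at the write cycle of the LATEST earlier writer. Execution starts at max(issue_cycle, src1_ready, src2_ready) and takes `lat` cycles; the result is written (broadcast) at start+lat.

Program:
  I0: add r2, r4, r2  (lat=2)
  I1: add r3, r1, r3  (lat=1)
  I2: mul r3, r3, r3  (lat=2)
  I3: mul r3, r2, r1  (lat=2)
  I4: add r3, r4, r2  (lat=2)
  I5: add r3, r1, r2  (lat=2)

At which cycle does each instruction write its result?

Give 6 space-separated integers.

I0 add r2: issue@1 deps=(None,None) exec_start@1 write@3
I1 add r3: issue@2 deps=(None,None) exec_start@2 write@3
I2 mul r3: issue@3 deps=(1,1) exec_start@3 write@5
I3 mul r3: issue@4 deps=(0,None) exec_start@4 write@6
I4 add r3: issue@5 deps=(None,0) exec_start@5 write@7
I5 add r3: issue@6 deps=(None,0) exec_start@6 write@8

Answer: 3 3 5 6 7 8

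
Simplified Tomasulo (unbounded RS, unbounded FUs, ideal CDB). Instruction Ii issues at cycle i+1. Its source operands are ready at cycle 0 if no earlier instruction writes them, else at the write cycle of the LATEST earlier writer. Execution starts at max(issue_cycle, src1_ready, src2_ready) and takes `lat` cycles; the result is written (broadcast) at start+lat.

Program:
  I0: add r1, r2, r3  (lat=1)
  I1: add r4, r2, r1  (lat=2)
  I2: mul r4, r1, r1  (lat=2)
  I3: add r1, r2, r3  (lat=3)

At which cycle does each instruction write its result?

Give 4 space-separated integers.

I0 add r1: issue@1 deps=(None,None) exec_start@1 write@2
I1 add r4: issue@2 deps=(None,0) exec_start@2 write@4
I2 mul r4: issue@3 deps=(0,0) exec_start@3 write@5
I3 add r1: issue@4 deps=(None,None) exec_start@4 write@7

Answer: 2 4 5 7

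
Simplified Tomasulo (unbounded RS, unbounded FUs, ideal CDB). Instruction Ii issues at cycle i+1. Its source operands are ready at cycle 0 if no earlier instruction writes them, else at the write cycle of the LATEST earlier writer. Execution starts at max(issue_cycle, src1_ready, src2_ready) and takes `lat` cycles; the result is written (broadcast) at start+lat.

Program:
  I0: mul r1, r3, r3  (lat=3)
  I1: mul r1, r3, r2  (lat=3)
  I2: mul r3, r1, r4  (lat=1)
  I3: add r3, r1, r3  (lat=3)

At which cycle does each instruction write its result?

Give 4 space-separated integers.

Answer: 4 5 6 9

Derivation:
I0 mul r1: issue@1 deps=(None,None) exec_start@1 write@4
I1 mul r1: issue@2 deps=(None,None) exec_start@2 write@5
I2 mul r3: issue@3 deps=(1,None) exec_start@5 write@6
I3 add r3: issue@4 deps=(1,2) exec_start@6 write@9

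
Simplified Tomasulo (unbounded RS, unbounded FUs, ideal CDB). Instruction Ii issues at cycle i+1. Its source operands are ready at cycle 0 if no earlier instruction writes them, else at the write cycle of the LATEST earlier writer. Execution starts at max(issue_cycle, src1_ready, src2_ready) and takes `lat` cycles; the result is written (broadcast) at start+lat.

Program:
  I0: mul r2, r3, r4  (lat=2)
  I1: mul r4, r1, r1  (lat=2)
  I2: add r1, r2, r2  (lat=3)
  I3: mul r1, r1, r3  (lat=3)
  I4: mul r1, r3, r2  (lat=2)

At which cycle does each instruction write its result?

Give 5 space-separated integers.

I0 mul r2: issue@1 deps=(None,None) exec_start@1 write@3
I1 mul r4: issue@2 deps=(None,None) exec_start@2 write@4
I2 add r1: issue@3 deps=(0,0) exec_start@3 write@6
I3 mul r1: issue@4 deps=(2,None) exec_start@6 write@9
I4 mul r1: issue@5 deps=(None,0) exec_start@5 write@7

Answer: 3 4 6 9 7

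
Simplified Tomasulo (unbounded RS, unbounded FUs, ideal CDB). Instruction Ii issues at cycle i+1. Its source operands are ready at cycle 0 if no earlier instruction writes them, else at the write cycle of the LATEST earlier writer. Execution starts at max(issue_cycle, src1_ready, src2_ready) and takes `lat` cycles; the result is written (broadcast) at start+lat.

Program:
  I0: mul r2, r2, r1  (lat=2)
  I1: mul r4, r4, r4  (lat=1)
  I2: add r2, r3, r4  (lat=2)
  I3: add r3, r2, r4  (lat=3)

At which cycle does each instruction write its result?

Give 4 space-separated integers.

I0 mul r2: issue@1 deps=(None,None) exec_start@1 write@3
I1 mul r4: issue@2 deps=(None,None) exec_start@2 write@3
I2 add r2: issue@3 deps=(None,1) exec_start@3 write@5
I3 add r3: issue@4 deps=(2,1) exec_start@5 write@8

Answer: 3 3 5 8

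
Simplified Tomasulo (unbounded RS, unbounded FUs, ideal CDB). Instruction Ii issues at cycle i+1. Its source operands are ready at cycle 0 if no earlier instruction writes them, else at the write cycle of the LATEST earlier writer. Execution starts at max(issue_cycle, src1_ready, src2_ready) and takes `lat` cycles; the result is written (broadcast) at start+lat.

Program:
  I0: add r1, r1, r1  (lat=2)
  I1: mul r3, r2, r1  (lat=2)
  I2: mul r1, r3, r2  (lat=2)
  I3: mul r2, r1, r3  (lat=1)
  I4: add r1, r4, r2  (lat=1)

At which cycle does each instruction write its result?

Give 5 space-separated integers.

Answer: 3 5 7 8 9

Derivation:
I0 add r1: issue@1 deps=(None,None) exec_start@1 write@3
I1 mul r3: issue@2 deps=(None,0) exec_start@3 write@5
I2 mul r1: issue@3 deps=(1,None) exec_start@5 write@7
I3 mul r2: issue@4 deps=(2,1) exec_start@7 write@8
I4 add r1: issue@5 deps=(None,3) exec_start@8 write@9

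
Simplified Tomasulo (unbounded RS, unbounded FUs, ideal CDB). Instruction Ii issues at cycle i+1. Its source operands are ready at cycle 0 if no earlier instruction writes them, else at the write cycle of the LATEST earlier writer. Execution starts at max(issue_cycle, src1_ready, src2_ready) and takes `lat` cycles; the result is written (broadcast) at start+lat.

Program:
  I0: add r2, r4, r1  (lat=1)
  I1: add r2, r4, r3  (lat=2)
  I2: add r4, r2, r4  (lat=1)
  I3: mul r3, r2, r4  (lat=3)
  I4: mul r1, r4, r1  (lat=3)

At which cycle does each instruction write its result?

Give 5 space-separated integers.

Answer: 2 4 5 8 8

Derivation:
I0 add r2: issue@1 deps=(None,None) exec_start@1 write@2
I1 add r2: issue@2 deps=(None,None) exec_start@2 write@4
I2 add r4: issue@3 deps=(1,None) exec_start@4 write@5
I3 mul r3: issue@4 deps=(1,2) exec_start@5 write@8
I4 mul r1: issue@5 deps=(2,None) exec_start@5 write@8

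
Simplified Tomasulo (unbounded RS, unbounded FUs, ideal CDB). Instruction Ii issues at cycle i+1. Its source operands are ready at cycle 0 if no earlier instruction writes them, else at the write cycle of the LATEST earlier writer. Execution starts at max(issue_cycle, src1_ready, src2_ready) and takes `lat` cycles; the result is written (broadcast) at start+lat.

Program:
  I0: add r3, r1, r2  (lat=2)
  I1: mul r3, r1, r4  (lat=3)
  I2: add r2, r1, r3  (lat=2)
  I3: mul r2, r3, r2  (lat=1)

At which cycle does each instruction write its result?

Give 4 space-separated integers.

Answer: 3 5 7 8

Derivation:
I0 add r3: issue@1 deps=(None,None) exec_start@1 write@3
I1 mul r3: issue@2 deps=(None,None) exec_start@2 write@5
I2 add r2: issue@3 deps=(None,1) exec_start@5 write@7
I3 mul r2: issue@4 deps=(1,2) exec_start@7 write@8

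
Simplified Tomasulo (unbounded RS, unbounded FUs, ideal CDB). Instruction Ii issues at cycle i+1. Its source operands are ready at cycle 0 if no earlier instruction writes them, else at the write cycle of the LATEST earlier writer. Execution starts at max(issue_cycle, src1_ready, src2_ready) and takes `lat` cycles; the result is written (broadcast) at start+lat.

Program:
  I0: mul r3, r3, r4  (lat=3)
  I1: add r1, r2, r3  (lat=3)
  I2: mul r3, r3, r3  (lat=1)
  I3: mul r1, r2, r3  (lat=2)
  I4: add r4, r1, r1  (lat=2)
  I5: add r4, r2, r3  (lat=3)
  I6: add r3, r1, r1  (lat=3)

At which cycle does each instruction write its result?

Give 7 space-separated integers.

Answer: 4 7 5 7 9 9 10

Derivation:
I0 mul r3: issue@1 deps=(None,None) exec_start@1 write@4
I1 add r1: issue@2 deps=(None,0) exec_start@4 write@7
I2 mul r3: issue@3 deps=(0,0) exec_start@4 write@5
I3 mul r1: issue@4 deps=(None,2) exec_start@5 write@7
I4 add r4: issue@5 deps=(3,3) exec_start@7 write@9
I5 add r4: issue@6 deps=(None,2) exec_start@6 write@9
I6 add r3: issue@7 deps=(3,3) exec_start@7 write@10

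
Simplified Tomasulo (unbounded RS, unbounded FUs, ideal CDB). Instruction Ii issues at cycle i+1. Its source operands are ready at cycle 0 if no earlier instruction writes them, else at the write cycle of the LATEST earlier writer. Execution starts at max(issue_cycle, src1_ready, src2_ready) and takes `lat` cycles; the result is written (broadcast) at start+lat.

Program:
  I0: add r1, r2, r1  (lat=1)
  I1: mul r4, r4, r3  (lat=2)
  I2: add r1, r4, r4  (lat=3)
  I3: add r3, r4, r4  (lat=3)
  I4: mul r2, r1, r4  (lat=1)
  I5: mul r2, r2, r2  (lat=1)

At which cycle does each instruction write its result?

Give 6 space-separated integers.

I0 add r1: issue@1 deps=(None,None) exec_start@1 write@2
I1 mul r4: issue@2 deps=(None,None) exec_start@2 write@4
I2 add r1: issue@3 deps=(1,1) exec_start@4 write@7
I3 add r3: issue@4 deps=(1,1) exec_start@4 write@7
I4 mul r2: issue@5 deps=(2,1) exec_start@7 write@8
I5 mul r2: issue@6 deps=(4,4) exec_start@8 write@9

Answer: 2 4 7 7 8 9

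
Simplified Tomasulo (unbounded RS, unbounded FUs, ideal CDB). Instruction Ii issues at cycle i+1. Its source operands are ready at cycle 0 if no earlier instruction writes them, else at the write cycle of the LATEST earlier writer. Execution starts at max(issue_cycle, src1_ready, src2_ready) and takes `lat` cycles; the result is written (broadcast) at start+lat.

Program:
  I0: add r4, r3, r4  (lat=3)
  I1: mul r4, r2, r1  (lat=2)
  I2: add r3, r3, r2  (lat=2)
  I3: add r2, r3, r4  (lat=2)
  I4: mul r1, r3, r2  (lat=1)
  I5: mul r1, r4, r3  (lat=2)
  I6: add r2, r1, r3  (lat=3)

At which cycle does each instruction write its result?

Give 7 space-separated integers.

Answer: 4 4 5 7 8 8 11

Derivation:
I0 add r4: issue@1 deps=(None,None) exec_start@1 write@4
I1 mul r4: issue@2 deps=(None,None) exec_start@2 write@4
I2 add r3: issue@3 deps=(None,None) exec_start@3 write@5
I3 add r2: issue@4 deps=(2,1) exec_start@5 write@7
I4 mul r1: issue@5 deps=(2,3) exec_start@7 write@8
I5 mul r1: issue@6 deps=(1,2) exec_start@6 write@8
I6 add r2: issue@7 deps=(5,2) exec_start@8 write@11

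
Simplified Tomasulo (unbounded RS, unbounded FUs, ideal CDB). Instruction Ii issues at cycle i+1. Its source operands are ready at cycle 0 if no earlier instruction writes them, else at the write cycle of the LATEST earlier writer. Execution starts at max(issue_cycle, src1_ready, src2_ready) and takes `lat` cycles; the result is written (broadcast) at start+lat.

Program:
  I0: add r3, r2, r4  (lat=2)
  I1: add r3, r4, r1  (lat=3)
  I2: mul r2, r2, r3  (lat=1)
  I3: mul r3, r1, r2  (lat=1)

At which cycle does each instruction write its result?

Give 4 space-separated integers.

Answer: 3 5 6 7

Derivation:
I0 add r3: issue@1 deps=(None,None) exec_start@1 write@3
I1 add r3: issue@2 deps=(None,None) exec_start@2 write@5
I2 mul r2: issue@3 deps=(None,1) exec_start@5 write@6
I3 mul r3: issue@4 deps=(None,2) exec_start@6 write@7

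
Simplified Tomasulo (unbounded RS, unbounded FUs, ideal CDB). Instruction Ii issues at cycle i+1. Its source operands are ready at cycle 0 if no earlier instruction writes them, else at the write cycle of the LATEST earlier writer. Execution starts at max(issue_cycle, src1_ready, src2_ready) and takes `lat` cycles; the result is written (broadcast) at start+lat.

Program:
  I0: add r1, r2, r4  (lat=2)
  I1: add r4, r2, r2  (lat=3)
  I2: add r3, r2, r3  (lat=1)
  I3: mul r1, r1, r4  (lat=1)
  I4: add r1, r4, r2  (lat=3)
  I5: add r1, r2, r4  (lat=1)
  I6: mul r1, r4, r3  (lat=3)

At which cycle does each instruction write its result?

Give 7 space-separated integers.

I0 add r1: issue@1 deps=(None,None) exec_start@1 write@3
I1 add r4: issue@2 deps=(None,None) exec_start@2 write@5
I2 add r3: issue@3 deps=(None,None) exec_start@3 write@4
I3 mul r1: issue@4 deps=(0,1) exec_start@5 write@6
I4 add r1: issue@5 deps=(1,None) exec_start@5 write@8
I5 add r1: issue@6 deps=(None,1) exec_start@6 write@7
I6 mul r1: issue@7 deps=(1,2) exec_start@7 write@10

Answer: 3 5 4 6 8 7 10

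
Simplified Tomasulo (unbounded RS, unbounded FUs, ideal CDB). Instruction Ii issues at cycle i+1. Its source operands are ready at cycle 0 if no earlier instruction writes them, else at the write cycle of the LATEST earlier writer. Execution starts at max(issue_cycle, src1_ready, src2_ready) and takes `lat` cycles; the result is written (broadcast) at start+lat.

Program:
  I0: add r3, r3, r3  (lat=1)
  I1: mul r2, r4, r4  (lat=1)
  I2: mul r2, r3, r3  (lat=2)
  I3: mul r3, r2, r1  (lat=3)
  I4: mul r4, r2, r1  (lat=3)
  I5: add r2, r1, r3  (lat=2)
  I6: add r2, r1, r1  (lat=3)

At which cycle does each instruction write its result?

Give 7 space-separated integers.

Answer: 2 3 5 8 8 10 10

Derivation:
I0 add r3: issue@1 deps=(None,None) exec_start@1 write@2
I1 mul r2: issue@2 deps=(None,None) exec_start@2 write@3
I2 mul r2: issue@3 deps=(0,0) exec_start@3 write@5
I3 mul r3: issue@4 deps=(2,None) exec_start@5 write@8
I4 mul r4: issue@5 deps=(2,None) exec_start@5 write@8
I5 add r2: issue@6 deps=(None,3) exec_start@8 write@10
I6 add r2: issue@7 deps=(None,None) exec_start@7 write@10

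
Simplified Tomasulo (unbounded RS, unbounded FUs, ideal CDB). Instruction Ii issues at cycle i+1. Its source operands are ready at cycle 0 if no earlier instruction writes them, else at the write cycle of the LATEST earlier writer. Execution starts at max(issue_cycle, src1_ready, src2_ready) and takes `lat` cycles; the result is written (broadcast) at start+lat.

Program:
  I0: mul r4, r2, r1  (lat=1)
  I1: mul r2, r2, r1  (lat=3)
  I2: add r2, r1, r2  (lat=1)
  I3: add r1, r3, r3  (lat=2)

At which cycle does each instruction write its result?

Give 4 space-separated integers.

Answer: 2 5 6 6

Derivation:
I0 mul r4: issue@1 deps=(None,None) exec_start@1 write@2
I1 mul r2: issue@2 deps=(None,None) exec_start@2 write@5
I2 add r2: issue@3 deps=(None,1) exec_start@5 write@6
I3 add r1: issue@4 deps=(None,None) exec_start@4 write@6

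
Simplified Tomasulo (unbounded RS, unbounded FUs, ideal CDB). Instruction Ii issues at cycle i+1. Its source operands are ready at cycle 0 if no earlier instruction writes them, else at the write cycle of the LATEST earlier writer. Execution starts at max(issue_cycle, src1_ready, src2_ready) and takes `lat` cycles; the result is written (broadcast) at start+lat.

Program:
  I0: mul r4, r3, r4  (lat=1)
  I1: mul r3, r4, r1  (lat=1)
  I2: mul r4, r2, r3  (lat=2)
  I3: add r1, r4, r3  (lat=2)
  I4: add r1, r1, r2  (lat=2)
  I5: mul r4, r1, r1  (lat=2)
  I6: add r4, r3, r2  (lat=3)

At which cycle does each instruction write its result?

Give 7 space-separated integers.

Answer: 2 3 5 7 9 11 10

Derivation:
I0 mul r4: issue@1 deps=(None,None) exec_start@1 write@2
I1 mul r3: issue@2 deps=(0,None) exec_start@2 write@3
I2 mul r4: issue@3 deps=(None,1) exec_start@3 write@5
I3 add r1: issue@4 deps=(2,1) exec_start@5 write@7
I4 add r1: issue@5 deps=(3,None) exec_start@7 write@9
I5 mul r4: issue@6 deps=(4,4) exec_start@9 write@11
I6 add r4: issue@7 deps=(1,None) exec_start@7 write@10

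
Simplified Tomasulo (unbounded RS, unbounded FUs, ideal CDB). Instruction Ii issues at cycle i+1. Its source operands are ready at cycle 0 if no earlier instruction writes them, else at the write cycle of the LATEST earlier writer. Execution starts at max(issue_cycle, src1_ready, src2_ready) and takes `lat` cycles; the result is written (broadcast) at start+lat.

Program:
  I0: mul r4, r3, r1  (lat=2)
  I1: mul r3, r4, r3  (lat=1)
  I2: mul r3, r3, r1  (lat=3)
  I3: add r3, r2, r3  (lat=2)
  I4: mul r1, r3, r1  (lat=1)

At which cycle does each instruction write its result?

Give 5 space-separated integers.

I0 mul r4: issue@1 deps=(None,None) exec_start@1 write@3
I1 mul r3: issue@2 deps=(0,None) exec_start@3 write@4
I2 mul r3: issue@3 deps=(1,None) exec_start@4 write@7
I3 add r3: issue@4 deps=(None,2) exec_start@7 write@9
I4 mul r1: issue@5 deps=(3,None) exec_start@9 write@10

Answer: 3 4 7 9 10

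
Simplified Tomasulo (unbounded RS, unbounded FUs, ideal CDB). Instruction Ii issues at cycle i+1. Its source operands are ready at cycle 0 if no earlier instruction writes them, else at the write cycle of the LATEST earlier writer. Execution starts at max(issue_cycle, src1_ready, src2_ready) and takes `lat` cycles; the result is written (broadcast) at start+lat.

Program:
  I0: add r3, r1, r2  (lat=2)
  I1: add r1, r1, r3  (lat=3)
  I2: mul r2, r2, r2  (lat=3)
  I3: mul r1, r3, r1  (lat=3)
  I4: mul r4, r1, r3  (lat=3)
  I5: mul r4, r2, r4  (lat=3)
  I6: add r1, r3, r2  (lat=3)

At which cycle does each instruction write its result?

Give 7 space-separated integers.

I0 add r3: issue@1 deps=(None,None) exec_start@1 write@3
I1 add r1: issue@2 deps=(None,0) exec_start@3 write@6
I2 mul r2: issue@3 deps=(None,None) exec_start@3 write@6
I3 mul r1: issue@4 deps=(0,1) exec_start@6 write@9
I4 mul r4: issue@5 deps=(3,0) exec_start@9 write@12
I5 mul r4: issue@6 deps=(2,4) exec_start@12 write@15
I6 add r1: issue@7 deps=(0,2) exec_start@7 write@10

Answer: 3 6 6 9 12 15 10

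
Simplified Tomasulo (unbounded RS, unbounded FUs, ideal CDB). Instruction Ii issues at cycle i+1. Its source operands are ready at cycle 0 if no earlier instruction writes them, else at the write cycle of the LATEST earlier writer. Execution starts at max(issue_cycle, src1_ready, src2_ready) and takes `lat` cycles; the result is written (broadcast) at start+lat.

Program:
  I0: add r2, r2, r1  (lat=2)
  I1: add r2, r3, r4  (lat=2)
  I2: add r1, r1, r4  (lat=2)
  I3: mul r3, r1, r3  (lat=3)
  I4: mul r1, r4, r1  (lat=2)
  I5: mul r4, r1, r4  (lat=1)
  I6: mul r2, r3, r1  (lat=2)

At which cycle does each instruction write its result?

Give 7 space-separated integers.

I0 add r2: issue@1 deps=(None,None) exec_start@1 write@3
I1 add r2: issue@2 deps=(None,None) exec_start@2 write@4
I2 add r1: issue@3 deps=(None,None) exec_start@3 write@5
I3 mul r3: issue@4 deps=(2,None) exec_start@5 write@8
I4 mul r1: issue@5 deps=(None,2) exec_start@5 write@7
I5 mul r4: issue@6 deps=(4,None) exec_start@7 write@8
I6 mul r2: issue@7 deps=(3,4) exec_start@8 write@10

Answer: 3 4 5 8 7 8 10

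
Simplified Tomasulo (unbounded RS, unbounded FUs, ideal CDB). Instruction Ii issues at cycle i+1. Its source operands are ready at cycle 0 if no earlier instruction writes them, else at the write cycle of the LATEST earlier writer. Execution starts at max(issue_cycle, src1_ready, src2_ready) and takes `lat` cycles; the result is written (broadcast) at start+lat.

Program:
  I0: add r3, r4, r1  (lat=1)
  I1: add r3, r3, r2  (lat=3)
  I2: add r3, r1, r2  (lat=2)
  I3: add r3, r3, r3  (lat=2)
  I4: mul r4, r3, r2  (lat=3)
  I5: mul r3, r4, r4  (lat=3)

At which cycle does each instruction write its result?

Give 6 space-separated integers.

I0 add r3: issue@1 deps=(None,None) exec_start@1 write@2
I1 add r3: issue@2 deps=(0,None) exec_start@2 write@5
I2 add r3: issue@3 deps=(None,None) exec_start@3 write@5
I3 add r3: issue@4 deps=(2,2) exec_start@5 write@7
I4 mul r4: issue@5 deps=(3,None) exec_start@7 write@10
I5 mul r3: issue@6 deps=(4,4) exec_start@10 write@13

Answer: 2 5 5 7 10 13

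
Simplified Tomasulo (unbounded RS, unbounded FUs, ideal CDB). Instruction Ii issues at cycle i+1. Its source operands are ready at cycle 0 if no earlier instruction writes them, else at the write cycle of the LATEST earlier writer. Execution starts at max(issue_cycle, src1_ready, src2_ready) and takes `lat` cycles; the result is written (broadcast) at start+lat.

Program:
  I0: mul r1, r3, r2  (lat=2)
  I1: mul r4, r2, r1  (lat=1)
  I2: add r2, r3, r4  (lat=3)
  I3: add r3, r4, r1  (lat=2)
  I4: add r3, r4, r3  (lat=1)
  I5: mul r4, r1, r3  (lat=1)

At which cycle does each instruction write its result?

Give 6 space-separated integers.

Answer: 3 4 7 6 7 8

Derivation:
I0 mul r1: issue@1 deps=(None,None) exec_start@1 write@3
I1 mul r4: issue@2 deps=(None,0) exec_start@3 write@4
I2 add r2: issue@3 deps=(None,1) exec_start@4 write@7
I3 add r3: issue@4 deps=(1,0) exec_start@4 write@6
I4 add r3: issue@5 deps=(1,3) exec_start@6 write@7
I5 mul r4: issue@6 deps=(0,4) exec_start@7 write@8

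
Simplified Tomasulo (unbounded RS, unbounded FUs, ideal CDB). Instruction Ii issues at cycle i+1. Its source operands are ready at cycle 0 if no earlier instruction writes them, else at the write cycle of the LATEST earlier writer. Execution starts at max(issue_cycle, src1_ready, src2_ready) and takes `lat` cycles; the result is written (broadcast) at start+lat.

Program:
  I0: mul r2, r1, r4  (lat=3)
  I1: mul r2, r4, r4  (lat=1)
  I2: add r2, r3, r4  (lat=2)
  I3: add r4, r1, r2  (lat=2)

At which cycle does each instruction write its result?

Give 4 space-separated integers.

Answer: 4 3 5 7

Derivation:
I0 mul r2: issue@1 deps=(None,None) exec_start@1 write@4
I1 mul r2: issue@2 deps=(None,None) exec_start@2 write@3
I2 add r2: issue@3 deps=(None,None) exec_start@3 write@5
I3 add r4: issue@4 deps=(None,2) exec_start@5 write@7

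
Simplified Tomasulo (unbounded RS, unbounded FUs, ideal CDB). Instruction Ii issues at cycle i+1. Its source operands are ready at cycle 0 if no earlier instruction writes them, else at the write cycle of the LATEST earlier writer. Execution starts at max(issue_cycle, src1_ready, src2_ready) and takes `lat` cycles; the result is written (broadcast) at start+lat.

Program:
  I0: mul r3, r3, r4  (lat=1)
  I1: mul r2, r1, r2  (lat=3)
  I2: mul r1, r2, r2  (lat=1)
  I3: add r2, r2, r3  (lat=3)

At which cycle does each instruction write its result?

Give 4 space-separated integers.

I0 mul r3: issue@1 deps=(None,None) exec_start@1 write@2
I1 mul r2: issue@2 deps=(None,None) exec_start@2 write@5
I2 mul r1: issue@3 deps=(1,1) exec_start@5 write@6
I3 add r2: issue@4 deps=(1,0) exec_start@5 write@8

Answer: 2 5 6 8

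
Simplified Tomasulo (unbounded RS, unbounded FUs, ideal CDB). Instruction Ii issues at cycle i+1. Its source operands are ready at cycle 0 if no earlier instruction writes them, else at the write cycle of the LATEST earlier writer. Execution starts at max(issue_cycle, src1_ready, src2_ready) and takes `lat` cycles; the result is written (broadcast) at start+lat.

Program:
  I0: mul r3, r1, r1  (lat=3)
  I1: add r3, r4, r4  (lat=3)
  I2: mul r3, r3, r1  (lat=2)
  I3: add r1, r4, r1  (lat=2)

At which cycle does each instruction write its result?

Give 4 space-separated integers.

Answer: 4 5 7 6

Derivation:
I0 mul r3: issue@1 deps=(None,None) exec_start@1 write@4
I1 add r3: issue@2 deps=(None,None) exec_start@2 write@5
I2 mul r3: issue@3 deps=(1,None) exec_start@5 write@7
I3 add r1: issue@4 deps=(None,None) exec_start@4 write@6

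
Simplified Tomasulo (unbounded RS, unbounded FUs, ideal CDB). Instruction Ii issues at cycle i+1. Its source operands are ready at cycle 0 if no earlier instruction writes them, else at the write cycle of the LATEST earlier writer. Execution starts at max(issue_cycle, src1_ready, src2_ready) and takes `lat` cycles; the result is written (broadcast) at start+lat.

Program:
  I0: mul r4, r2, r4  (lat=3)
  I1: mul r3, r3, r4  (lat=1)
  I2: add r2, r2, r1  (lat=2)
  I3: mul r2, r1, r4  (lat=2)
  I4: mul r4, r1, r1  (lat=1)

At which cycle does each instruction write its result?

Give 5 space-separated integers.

I0 mul r4: issue@1 deps=(None,None) exec_start@1 write@4
I1 mul r3: issue@2 deps=(None,0) exec_start@4 write@5
I2 add r2: issue@3 deps=(None,None) exec_start@3 write@5
I3 mul r2: issue@4 deps=(None,0) exec_start@4 write@6
I4 mul r4: issue@5 deps=(None,None) exec_start@5 write@6

Answer: 4 5 5 6 6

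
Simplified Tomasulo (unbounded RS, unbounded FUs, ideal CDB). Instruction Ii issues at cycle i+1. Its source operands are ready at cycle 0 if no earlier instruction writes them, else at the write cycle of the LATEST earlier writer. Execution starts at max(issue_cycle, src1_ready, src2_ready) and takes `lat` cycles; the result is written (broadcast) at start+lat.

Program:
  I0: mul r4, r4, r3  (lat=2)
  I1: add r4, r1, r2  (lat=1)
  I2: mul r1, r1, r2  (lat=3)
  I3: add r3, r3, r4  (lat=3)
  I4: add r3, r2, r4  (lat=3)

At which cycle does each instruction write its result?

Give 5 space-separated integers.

Answer: 3 3 6 7 8

Derivation:
I0 mul r4: issue@1 deps=(None,None) exec_start@1 write@3
I1 add r4: issue@2 deps=(None,None) exec_start@2 write@3
I2 mul r1: issue@3 deps=(None,None) exec_start@3 write@6
I3 add r3: issue@4 deps=(None,1) exec_start@4 write@7
I4 add r3: issue@5 deps=(None,1) exec_start@5 write@8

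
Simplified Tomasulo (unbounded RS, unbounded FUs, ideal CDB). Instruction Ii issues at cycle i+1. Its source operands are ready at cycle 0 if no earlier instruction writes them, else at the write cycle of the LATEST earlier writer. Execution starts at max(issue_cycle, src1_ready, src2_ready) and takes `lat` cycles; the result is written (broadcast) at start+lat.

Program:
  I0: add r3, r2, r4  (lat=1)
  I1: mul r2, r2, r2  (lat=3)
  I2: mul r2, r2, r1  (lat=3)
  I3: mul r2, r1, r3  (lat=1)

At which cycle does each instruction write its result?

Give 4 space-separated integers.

Answer: 2 5 8 5

Derivation:
I0 add r3: issue@1 deps=(None,None) exec_start@1 write@2
I1 mul r2: issue@2 deps=(None,None) exec_start@2 write@5
I2 mul r2: issue@3 deps=(1,None) exec_start@5 write@8
I3 mul r2: issue@4 deps=(None,0) exec_start@4 write@5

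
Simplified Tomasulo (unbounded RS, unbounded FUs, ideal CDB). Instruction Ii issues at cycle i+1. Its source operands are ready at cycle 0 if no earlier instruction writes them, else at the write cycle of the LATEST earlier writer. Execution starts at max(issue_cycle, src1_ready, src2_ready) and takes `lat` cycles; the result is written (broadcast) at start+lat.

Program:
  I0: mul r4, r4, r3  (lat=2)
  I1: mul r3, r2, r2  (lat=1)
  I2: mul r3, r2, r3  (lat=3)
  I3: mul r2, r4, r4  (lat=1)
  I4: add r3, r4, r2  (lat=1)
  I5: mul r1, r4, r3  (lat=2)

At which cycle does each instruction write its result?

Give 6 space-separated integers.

Answer: 3 3 6 5 6 8

Derivation:
I0 mul r4: issue@1 deps=(None,None) exec_start@1 write@3
I1 mul r3: issue@2 deps=(None,None) exec_start@2 write@3
I2 mul r3: issue@3 deps=(None,1) exec_start@3 write@6
I3 mul r2: issue@4 deps=(0,0) exec_start@4 write@5
I4 add r3: issue@5 deps=(0,3) exec_start@5 write@6
I5 mul r1: issue@6 deps=(0,4) exec_start@6 write@8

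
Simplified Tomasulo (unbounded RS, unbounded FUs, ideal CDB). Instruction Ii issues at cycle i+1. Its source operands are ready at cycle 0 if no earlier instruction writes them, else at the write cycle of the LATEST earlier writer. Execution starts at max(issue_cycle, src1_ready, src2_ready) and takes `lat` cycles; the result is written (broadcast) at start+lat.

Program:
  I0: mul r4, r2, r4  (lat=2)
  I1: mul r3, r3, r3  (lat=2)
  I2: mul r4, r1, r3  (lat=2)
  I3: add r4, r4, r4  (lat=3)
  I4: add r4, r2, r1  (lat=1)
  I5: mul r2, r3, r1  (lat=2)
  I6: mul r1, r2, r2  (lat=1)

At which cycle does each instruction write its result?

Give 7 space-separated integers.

Answer: 3 4 6 9 6 8 9

Derivation:
I0 mul r4: issue@1 deps=(None,None) exec_start@1 write@3
I1 mul r3: issue@2 deps=(None,None) exec_start@2 write@4
I2 mul r4: issue@3 deps=(None,1) exec_start@4 write@6
I3 add r4: issue@4 deps=(2,2) exec_start@6 write@9
I4 add r4: issue@5 deps=(None,None) exec_start@5 write@6
I5 mul r2: issue@6 deps=(1,None) exec_start@6 write@8
I6 mul r1: issue@7 deps=(5,5) exec_start@8 write@9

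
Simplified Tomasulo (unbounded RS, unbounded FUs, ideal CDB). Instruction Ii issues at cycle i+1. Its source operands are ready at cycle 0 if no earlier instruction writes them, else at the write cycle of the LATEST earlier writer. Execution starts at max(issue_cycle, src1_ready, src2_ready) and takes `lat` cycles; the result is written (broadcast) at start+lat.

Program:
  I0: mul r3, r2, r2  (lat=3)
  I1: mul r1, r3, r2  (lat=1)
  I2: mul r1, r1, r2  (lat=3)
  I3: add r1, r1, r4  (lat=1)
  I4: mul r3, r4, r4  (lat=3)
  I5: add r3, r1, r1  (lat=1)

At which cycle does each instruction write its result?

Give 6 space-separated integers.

Answer: 4 5 8 9 8 10

Derivation:
I0 mul r3: issue@1 deps=(None,None) exec_start@1 write@4
I1 mul r1: issue@2 deps=(0,None) exec_start@4 write@5
I2 mul r1: issue@3 deps=(1,None) exec_start@5 write@8
I3 add r1: issue@4 deps=(2,None) exec_start@8 write@9
I4 mul r3: issue@5 deps=(None,None) exec_start@5 write@8
I5 add r3: issue@6 deps=(3,3) exec_start@9 write@10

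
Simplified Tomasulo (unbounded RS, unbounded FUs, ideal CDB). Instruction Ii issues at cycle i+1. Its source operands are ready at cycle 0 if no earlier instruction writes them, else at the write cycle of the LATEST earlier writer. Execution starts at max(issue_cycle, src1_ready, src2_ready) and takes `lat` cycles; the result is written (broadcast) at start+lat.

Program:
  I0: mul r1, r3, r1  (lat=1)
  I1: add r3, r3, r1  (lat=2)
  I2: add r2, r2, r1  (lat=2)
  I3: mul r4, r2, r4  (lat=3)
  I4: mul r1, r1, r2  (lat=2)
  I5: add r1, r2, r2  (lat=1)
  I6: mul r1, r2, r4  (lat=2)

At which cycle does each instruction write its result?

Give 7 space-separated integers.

Answer: 2 4 5 8 7 7 10

Derivation:
I0 mul r1: issue@1 deps=(None,None) exec_start@1 write@2
I1 add r3: issue@2 deps=(None,0) exec_start@2 write@4
I2 add r2: issue@3 deps=(None,0) exec_start@3 write@5
I3 mul r4: issue@4 deps=(2,None) exec_start@5 write@8
I4 mul r1: issue@5 deps=(0,2) exec_start@5 write@7
I5 add r1: issue@6 deps=(2,2) exec_start@6 write@7
I6 mul r1: issue@7 deps=(2,3) exec_start@8 write@10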